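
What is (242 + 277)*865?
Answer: 448935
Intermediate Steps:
(242 + 277)*865 = 519*865 = 448935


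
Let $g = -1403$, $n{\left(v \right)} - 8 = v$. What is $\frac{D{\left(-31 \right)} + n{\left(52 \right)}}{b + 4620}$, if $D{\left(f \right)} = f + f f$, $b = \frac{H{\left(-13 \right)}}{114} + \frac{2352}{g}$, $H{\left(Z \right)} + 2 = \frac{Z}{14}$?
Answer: $\frac{443359224}{2068247449} \approx 0.21436$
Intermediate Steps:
$n{\left(v \right)} = 8 + v$
$H{\left(Z \right)} = -2 + \frac{Z}{14}$
$b = - \frac{3811315}{2239188}$ ($b = \frac{-2 + \frac{1}{14} \left(-13\right)}{114} + \frac{2352}{-1403} = \left(-2 - \frac{13}{14}\right) \frac{1}{114} + 2352 \left(- \frac{1}{1403}\right) = \left(- \frac{41}{14}\right) \frac{1}{114} - \frac{2352}{1403} = - \frac{41}{1596} - \frac{2352}{1403} = - \frac{3811315}{2239188} \approx -1.7021$)
$D{\left(f \right)} = f + f^{2}$
$\frac{D{\left(-31 \right)} + n{\left(52 \right)}}{b + 4620} = \frac{- 31 \left(1 - 31\right) + \left(8 + 52\right)}{- \frac{3811315}{2239188} + 4620} = \frac{\left(-31\right) \left(-30\right) + 60}{\frac{10341237245}{2239188}} = \left(930 + 60\right) \frac{2239188}{10341237245} = 990 \cdot \frac{2239188}{10341237245} = \frac{443359224}{2068247449}$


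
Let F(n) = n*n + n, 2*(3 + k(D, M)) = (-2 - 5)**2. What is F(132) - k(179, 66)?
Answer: 35069/2 ≈ 17535.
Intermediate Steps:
k(D, M) = 43/2 (k(D, M) = -3 + (-2 - 5)**2/2 = -3 + (1/2)*(-7)**2 = -3 + (1/2)*49 = -3 + 49/2 = 43/2)
F(n) = n + n**2 (F(n) = n**2 + n = n + n**2)
F(132) - k(179, 66) = 132*(1 + 132) - 1*43/2 = 132*133 - 43/2 = 17556 - 43/2 = 35069/2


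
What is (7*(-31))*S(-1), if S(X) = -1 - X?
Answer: 0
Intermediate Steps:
(7*(-31))*S(-1) = (7*(-31))*(-1 - 1*(-1)) = -217*(-1 + 1) = -217*0 = 0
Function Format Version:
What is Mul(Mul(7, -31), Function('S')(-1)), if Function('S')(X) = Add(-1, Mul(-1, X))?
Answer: 0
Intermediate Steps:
Mul(Mul(7, -31), Function('S')(-1)) = Mul(Mul(7, -31), Add(-1, Mul(-1, -1))) = Mul(-217, Add(-1, 1)) = Mul(-217, 0) = 0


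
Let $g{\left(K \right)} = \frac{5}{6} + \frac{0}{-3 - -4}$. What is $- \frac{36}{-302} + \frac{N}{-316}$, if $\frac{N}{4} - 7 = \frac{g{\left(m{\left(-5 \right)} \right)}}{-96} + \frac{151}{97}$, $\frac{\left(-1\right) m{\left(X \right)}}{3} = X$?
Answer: $\frac{7333139}{666497088} \approx 0.011003$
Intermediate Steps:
$m{\left(X \right)} = - 3 X$
$g{\left(K \right)} = \frac{5}{6}$ ($g{\left(K \right)} = 5 \cdot \frac{1}{6} + \frac{0}{-3 + 4} = \frac{5}{6} + \frac{0}{1} = \frac{5}{6} + 0 \cdot 1 = \frac{5}{6} + 0 = \frac{5}{6}$)
$N = \frac{477595}{13968}$ ($N = 28 + 4 \left(\frac{5}{6 \left(-96\right)} + \frac{151}{97}\right) = 28 + 4 \left(\frac{5}{6} \left(- \frac{1}{96}\right) + 151 \cdot \frac{1}{97}\right) = 28 + 4 \left(- \frac{5}{576} + \frac{151}{97}\right) = 28 + 4 \cdot \frac{86491}{55872} = 28 + \frac{86491}{13968} = \frac{477595}{13968} \approx 34.192$)
$- \frac{36}{-302} + \frac{N}{-316} = - \frac{36}{-302} + \frac{477595}{13968 \left(-316\right)} = \left(-36\right) \left(- \frac{1}{302}\right) + \frac{477595}{13968} \left(- \frac{1}{316}\right) = \frac{18}{151} - \frac{477595}{4413888} = \frac{7333139}{666497088}$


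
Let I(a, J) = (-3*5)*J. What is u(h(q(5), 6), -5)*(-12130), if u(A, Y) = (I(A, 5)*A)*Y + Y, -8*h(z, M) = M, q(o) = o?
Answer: 6944425/2 ≈ 3.4722e+6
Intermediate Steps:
I(a, J) = -15*J
h(z, M) = -M/8
u(A, Y) = Y - 75*A*Y (u(A, Y) = ((-15*5)*A)*Y + Y = (-75*A)*Y + Y = -75*A*Y + Y = Y - 75*A*Y)
u(h(q(5), 6), -5)*(-12130) = -5*(1 - (-75)*6/8)*(-12130) = -5*(1 - 75*(-3/4))*(-12130) = -5*(1 + 225/4)*(-12130) = -5*229/4*(-12130) = -1145/4*(-12130) = 6944425/2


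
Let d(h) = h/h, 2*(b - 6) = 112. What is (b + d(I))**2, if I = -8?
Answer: 3969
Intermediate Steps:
b = 62 (b = 6 + (1/2)*112 = 6 + 56 = 62)
d(h) = 1
(b + d(I))**2 = (62 + 1)**2 = 63**2 = 3969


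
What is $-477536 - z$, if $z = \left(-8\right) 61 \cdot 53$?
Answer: $-451672$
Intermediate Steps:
$z = -25864$ ($z = \left(-488\right) 53 = -25864$)
$-477536 - z = -477536 - -25864 = -477536 + 25864 = -451672$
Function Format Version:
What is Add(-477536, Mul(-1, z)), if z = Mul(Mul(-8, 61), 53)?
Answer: -451672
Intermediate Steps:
z = -25864 (z = Mul(-488, 53) = -25864)
Add(-477536, Mul(-1, z)) = Add(-477536, Mul(-1, -25864)) = Add(-477536, 25864) = -451672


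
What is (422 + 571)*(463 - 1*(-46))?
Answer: 505437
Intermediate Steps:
(422 + 571)*(463 - 1*(-46)) = 993*(463 + 46) = 993*509 = 505437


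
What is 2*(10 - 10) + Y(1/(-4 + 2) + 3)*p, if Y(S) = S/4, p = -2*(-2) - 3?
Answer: 5/8 ≈ 0.62500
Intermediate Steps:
p = 1 (p = 4 - 3 = 1)
Y(S) = S/4 (Y(S) = S*(1/4) = S/4)
2*(10 - 10) + Y(1/(-4 + 2) + 3)*p = 2*(10 - 10) + ((1/(-4 + 2) + 3)/4)*1 = 2*0 + ((1/(-2) + 3)/4)*1 = 0 + ((-1/2 + 3)/4)*1 = 0 + ((1/4)*(5/2))*1 = 0 + (5/8)*1 = 0 + 5/8 = 5/8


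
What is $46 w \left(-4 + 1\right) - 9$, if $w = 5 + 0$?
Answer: $-699$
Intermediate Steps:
$w = 5$
$46 w \left(-4 + 1\right) - 9 = 46 \cdot 5 \left(-4 + 1\right) - 9 = 46 \cdot 5 \left(-3\right) - 9 = 46 \left(-15\right) - 9 = -690 - 9 = -699$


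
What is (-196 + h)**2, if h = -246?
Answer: 195364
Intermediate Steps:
(-196 + h)**2 = (-196 - 246)**2 = (-442)**2 = 195364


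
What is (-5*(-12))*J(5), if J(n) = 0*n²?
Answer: 0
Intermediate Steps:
J(n) = 0
(-5*(-12))*J(5) = -5*(-12)*0 = 60*0 = 0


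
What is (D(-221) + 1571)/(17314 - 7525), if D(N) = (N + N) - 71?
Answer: 1058/9789 ≈ 0.10808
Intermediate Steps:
D(N) = -71 + 2*N (D(N) = 2*N - 71 = -71 + 2*N)
(D(-221) + 1571)/(17314 - 7525) = ((-71 + 2*(-221)) + 1571)/(17314 - 7525) = ((-71 - 442) + 1571)/9789 = (-513 + 1571)*(1/9789) = 1058*(1/9789) = 1058/9789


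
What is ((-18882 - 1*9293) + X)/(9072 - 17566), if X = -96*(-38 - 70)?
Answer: 17807/8494 ≈ 2.0964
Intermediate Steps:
X = 10368 (X = -96*(-108) = 10368)
((-18882 - 1*9293) + X)/(9072 - 17566) = ((-18882 - 1*9293) + 10368)/(9072 - 17566) = ((-18882 - 9293) + 10368)/(-8494) = (-28175 + 10368)*(-1/8494) = -17807*(-1/8494) = 17807/8494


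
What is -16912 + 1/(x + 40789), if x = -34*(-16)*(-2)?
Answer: -671423311/39701 ≈ -16912.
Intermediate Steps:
x = -1088 (x = 544*(-2) = -1088)
-16912 + 1/(x + 40789) = -16912 + 1/(-1088 + 40789) = -16912 + 1/39701 = -671423311/39701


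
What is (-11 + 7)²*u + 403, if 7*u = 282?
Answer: 7333/7 ≈ 1047.6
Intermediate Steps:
u = 282/7 (u = (⅐)*282 = 282/7 ≈ 40.286)
(-11 + 7)²*u + 403 = (-11 + 7)²*(282/7) + 403 = (-4)²*(282/7) + 403 = 16*(282/7) + 403 = 4512/7 + 403 = 7333/7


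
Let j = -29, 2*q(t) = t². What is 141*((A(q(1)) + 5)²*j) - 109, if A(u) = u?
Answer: -495205/4 ≈ -1.2380e+5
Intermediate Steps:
q(t) = t²/2
141*((A(q(1)) + 5)²*j) - 109 = 141*(((½)*1² + 5)²*(-29)) - 109 = 141*(((½)*1 + 5)²*(-29)) - 109 = 141*((½ + 5)²*(-29)) - 109 = 141*((11/2)²*(-29)) - 109 = 141*((121/4)*(-29)) - 109 = 141*(-3509/4) - 109 = -494769/4 - 109 = -495205/4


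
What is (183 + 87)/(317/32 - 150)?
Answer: -8640/4483 ≈ -1.9273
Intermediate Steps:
(183 + 87)/(317/32 - 150) = 270/(317*(1/32) - 150) = 270/(317/32 - 150) = 270/(-4483/32) = 270*(-32/4483) = -8640/4483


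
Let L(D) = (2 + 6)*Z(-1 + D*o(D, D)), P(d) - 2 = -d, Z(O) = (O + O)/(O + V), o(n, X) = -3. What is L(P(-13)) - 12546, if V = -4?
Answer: -313282/25 ≈ -12531.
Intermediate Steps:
Z(O) = 2*O/(-4 + O) (Z(O) = (O + O)/(O - 4) = (2*O)/(-4 + O) = 2*O/(-4 + O))
P(d) = 2 - d
L(D) = 16*(-1 - 3*D)/(-5 - 3*D) (L(D) = (2 + 6)*(2*(-1 + D*(-3))/(-4 + (-1 + D*(-3)))) = 8*(2*(-1 - 3*D)/(-4 + (-1 - 3*D))) = 8*(2*(-1 - 3*D)/(-5 - 3*D)) = 16*(-1 - 3*D)/(-5 - 3*D))
L(P(-13)) - 12546 = 16*(1 + 3*(2 - 1*(-13)))/(5 + 3*(2 - 1*(-13))) - 12546 = 16*(1 + 3*(2 + 13))/(5 + 3*(2 + 13)) - 12546 = 16*(1 + 3*15)/(5 + 3*15) - 12546 = 16*(1 + 45)/(5 + 45) - 12546 = 16*46/50 - 12546 = 16*(1/50)*46 - 12546 = 368/25 - 12546 = -313282/25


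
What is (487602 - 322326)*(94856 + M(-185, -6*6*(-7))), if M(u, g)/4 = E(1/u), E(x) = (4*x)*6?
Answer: 2900306880864/185 ≈ 1.5677e+10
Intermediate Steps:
E(x) = 24*x
M(u, g) = 96/u (M(u, g) = 4*(24/u) = 96/u)
(487602 - 322326)*(94856 + M(-185, -6*6*(-7))) = (487602 - 322326)*(94856 + 96/(-185)) = 165276*(94856 + 96*(-1/185)) = 165276*(94856 - 96/185) = 165276*(17548264/185) = 2900306880864/185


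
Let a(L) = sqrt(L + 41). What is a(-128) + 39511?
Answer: 39511 + I*sqrt(87) ≈ 39511.0 + 9.3274*I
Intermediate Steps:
a(L) = sqrt(41 + L)
a(-128) + 39511 = sqrt(41 - 128) + 39511 = sqrt(-87) + 39511 = I*sqrt(87) + 39511 = 39511 + I*sqrt(87)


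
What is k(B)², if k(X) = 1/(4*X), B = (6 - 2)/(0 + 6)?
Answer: 9/64 ≈ 0.14063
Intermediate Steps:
B = ⅔ (B = 4/6 = 4*(⅙) = ⅔ ≈ 0.66667)
k(X) = 1/(4*X)
k(B)² = (1/(4*(⅔)))² = ((¼)*(3/2))² = (3/8)² = 9/64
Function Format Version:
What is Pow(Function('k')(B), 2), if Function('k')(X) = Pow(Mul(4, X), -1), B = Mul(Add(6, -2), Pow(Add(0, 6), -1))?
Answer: Rational(9, 64) ≈ 0.14063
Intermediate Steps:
B = Rational(2, 3) (B = Mul(4, Pow(6, -1)) = Mul(4, Rational(1, 6)) = Rational(2, 3) ≈ 0.66667)
Function('k')(X) = Mul(Rational(1, 4), Pow(X, -1))
Pow(Function('k')(B), 2) = Pow(Mul(Rational(1, 4), Pow(Rational(2, 3), -1)), 2) = Pow(Mul(Rational(1, 4), Rational(3, 2)), 2) = Pow(Rational(3, 8), 2) = Rational(9, 64)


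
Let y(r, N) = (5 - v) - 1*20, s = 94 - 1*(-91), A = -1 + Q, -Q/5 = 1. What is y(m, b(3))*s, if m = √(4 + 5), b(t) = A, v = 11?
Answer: -4810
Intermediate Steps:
Q = -5 (Q = -5*1 = -5)
A = -6 (A = -1 - 5 = -6)
b(t) = -6
s = 185 (s = 94 + 91 = 185)
m = 3 (m = √9 = 3)
y(r, N) = -26 (y(r, N) = (5 - 1*11) - 1*20 = (5 - 11) - 20 = -6 - 20 = -26)
y(m, b(3))*s = -26*185 = -4810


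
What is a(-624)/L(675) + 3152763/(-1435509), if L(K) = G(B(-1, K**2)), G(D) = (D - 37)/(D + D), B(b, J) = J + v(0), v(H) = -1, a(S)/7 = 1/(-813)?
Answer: -43589468678551/19692643745577 ≈ -2.2135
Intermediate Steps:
a(S) = -7/813 (a(S) = 7/(-813) = 7*(-1/813) = -7/813)
B(b, J) = -1 + J (B(b, J) = J - 1 = -1 + J)
G(D) = (-37 + D)/(2*D) (G(D) = (-37 + D)/((2*D)) = (-37 + D)*(1/(2*D)) = (-37 + D)/(2*D))
L(K) = (-38 + K**2)/(2*(-1 + K**2)) (L(K) = (-37 + (-1 + K**2))/(2*(-1 + K**2)) = (-38 + K**2)/(2*(-1 + K**2)))
a(-624)/L(675) + 3152763/(-1435509) = -7*2*(-1 + 675**2)/(-38 + 675**2)/813 + 3152763/(-1435509) = -7*2*(-1 + 455625)/(-38 + 455625)/813 + 3152763*(-1/1435509) = -7/(813*((1/2)*455587/455624)) - 116769/53167 = -7/(813*((1/2)*(1/455624)*455587)) - 116769/53167 = -7/(813*455587/911248) - 116769/53167 = -7/813*911248/455587 - 116769/53167 = -6378736/370392231 - 116769/53167 = -43589468678551/19692643745577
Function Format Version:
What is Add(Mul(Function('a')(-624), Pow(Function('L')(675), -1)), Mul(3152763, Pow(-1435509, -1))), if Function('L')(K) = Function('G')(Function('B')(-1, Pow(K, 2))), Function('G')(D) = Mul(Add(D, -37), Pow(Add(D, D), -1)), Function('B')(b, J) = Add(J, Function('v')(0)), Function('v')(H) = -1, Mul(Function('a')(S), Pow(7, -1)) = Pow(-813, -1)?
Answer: Rational(-43589468678551, 19692643745577) ≈ -2.2135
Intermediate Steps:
Function('a')(S) = Rational(-7, 813) (Function('a')(S) = Mul(7, Pow(-813, -1)) = Mul(7, Rational(-1, 813)) = Rational(-7, 813))
Function('B')(b, J) = Add(-1, J) (Function('B')(b, J) = Add(J, -1) = Add(-1, J))
Function('G')(D) = Mul(Rational(1, 2), Pow(D, -1), Add(-37, D)) (Function('G')(D) = Mul(Add(-37, D), Pow(Mul(2, D), -1)) = Mul(Add(-37, D), Mul(Rational(1, 2), Pow(D, -1))) = Mul(Rational(1, 2), Pow(D, -1), Add(-37, D)))
Function('L')(K) = Mul(Rational(1, 2), Pow(Add(-1, Pow(K, 2)), -1), Add(-38, Pow(K, 2))) (Function('L')(K) = Mul(Rational(1, 2), Pow(Add(-1, Pow(K, 2)), -1), Add(-37, Add(-1, Pow(K, 2)))) = Mul(Rational(1, 2), Pow(Add(-1, Pow(K, 2)), -1), Add(-38, Pow(K, 2))))
Add(Mul(Function('a')(-624), Pow(Function('L')(675), -1)), Mul(3152763, Pow(-1435509, -1))) = Add(Mul(Rational(-7, 813), Pow(Mul(Rational(1, 2), Pow(Add(-1, Pow(675, 2)), -1), Add(-38, Pow(675, 2))), -1)), Mul(3152763, Pow(-1435509, -1))) = Add(Mul(Rational(-7, 813), Pow(Mul(Rational(1, 2), Pow(Add(-1, 455625), -1), Add(-38, 455625)), -1)), Mul(3152763, Rational(-1, 1435509))) = Add(Mul(Rational(-7, 813), Pow(Mul(Rational(1, 2), Pow(455624, -1), 455587), -1)), Rational(-116769, 53167)) = Add(Mul(Rational(-7, 813), Pow(Mul(Rational(1, 2), Rational(1, 455624), 455587), -1)), Rational(-116769, 53167)) = Add(Mul(Rational(-7, 813), Pow(Rational(455587, 911248), -1)), Rational(-116769, 53167)) = Add(Mul(Rational(-7, 813), Rational(911248, 455587)), Rational(-116769, 53167)) = Add(Rational(-6378736, 370392231), Rational(-116769, 53167)) = Rational(-43589468678551, 19692643745577)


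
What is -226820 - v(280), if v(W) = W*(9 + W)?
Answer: -307740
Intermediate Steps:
-226820 - v(280) = -226820 - 280*(9 + 280) = -226820 - 280*289 = -226820 - 1*80920 = -226820 - 80920 = -307740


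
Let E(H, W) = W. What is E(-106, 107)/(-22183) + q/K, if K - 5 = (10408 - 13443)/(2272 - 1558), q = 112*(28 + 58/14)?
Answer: 11403825191/2373581 ≈ 4804.5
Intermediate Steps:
q = 3600 (q = 112*(28 + 58*(1/14)) = 112*(28 + 29/7) = 112*(225/7) = 3600)
K = 535/714 (K = 5 + (10408 - 13443)/(2272 - 1558) = 5 - 3035/714 = 535/714 ≈ 0.74930)
E(-106, 107)/(-22183) + q/K = 107/(-22183) + 3600/(535/714) = 107*(-1/22183) + 3600*(714/535) = -107/22183 + 514080/107 = 11403825191/2373581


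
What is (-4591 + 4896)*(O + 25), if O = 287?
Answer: 95160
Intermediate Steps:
(-4591 + 4896)*(O + 25) = (-4591 + 4896)*(287 + 25) = 305*312 = 95160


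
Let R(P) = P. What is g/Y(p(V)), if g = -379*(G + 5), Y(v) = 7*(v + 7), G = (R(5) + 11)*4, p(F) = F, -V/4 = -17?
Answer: -8717/175 ≈ -49.811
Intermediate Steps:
V = 68 (V = -4*(-17) = 68)
G = 64 (G = (5 + 11)*4 = 16*4 = 64)
Y(v) = 49 + 7*v (Y(v) = 7*(7 + v) = 49 + 7*v)
g = -26151 (g = -379*(64 + 5) = -379*69 = -26151)
g/Y(p(V)) = -26151/(49 + 7*68) = -26151/(49 + 476) = -26151/525 = -26151*1/525 = -8717/175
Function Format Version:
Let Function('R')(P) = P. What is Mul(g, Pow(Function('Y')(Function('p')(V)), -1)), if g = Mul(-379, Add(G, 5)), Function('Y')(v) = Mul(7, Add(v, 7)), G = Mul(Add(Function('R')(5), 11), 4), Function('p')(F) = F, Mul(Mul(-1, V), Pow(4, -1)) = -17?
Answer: Rational(-8717, 175) ≈ -49.811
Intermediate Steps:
V = 68 (V = Mul(-4, -17) = 68)
G = 64 (G = Mul(Add(5, 11), 4) = Mul(16, 4) = 64)
Function('Y')(v) = Add(49, Mul(7, v)) (Function('Y')(v) = Mul(7, Add(7, v)) = Add(49, Mul(7, v)))
g = -26151 (g = Mul(-379, Add(64, 5)) = Mul(-379, 69) = -26151)
Mul(g, Pow(Function('Y')(Function('p')(V)), -1)) = Mul(-26151, Pow(Add(49, Mul(7, 68)), -1)) = Mul(-26151, Pow(Add(49, 476), -1)) = Mul(-26151, Pow(525, -1)) = Mul(-26151, Rational(1, 525)) = Rational(-8717, 175)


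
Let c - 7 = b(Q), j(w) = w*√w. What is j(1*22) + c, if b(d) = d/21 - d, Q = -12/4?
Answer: 69/7 + 22*√22 ≈ 113.05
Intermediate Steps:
j(w) = w^(3/2)
Q = -3 (Q = -12*¼ = -3)
b(d) = -20*d/21 (b(d) = d*(1/21) - d = d/21 - d = -20*d/21)
c = 69/7 (c = 7 - 20/21*(-3) = 7 + 20/7 = 69/7 ≈ 9.8571)
j(1*22) + c = (1*22)^(3/2) + 69/7 = 22^(3/2) + 69/7 = 22*√22 + 69/7 = 69/7 + 22*√22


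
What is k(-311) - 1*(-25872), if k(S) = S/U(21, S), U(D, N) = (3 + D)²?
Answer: 14901961/576 ≈ 25871.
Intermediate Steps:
k(S) = S/576 (k(S) = S/((3 + 21)²) = S/(24²) = S/576)
k(-311) - 1*(-25872) = (1/576)*(-311) - 1*(-25872) = -311/576 + 25872 = 14901961/576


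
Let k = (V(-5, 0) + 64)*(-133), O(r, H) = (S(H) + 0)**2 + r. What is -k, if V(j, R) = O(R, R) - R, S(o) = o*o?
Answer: 8512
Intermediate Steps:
S(o) = o**2
O(r, H) = r + H**4 (O(r, H) = (H**2 + 0)**2 + r = (H**2)**2 + r = H**4 + r = r + H**4)
V(j, R) = R**4 (V(j, R) = (R + R**4) - R = R**4)
k = -8512 (k = (0**4 + 64)*(-133) = (0 + 64)*(-133) = 64*(-133) = -8512)
-k = -1*(-8512) = 8512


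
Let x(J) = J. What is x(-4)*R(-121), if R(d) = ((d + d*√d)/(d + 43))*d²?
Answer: -3543122/39 - 38974342*I/39 ≈ -90849.0 - 9.9934e+5*I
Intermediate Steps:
R(d) = d²*(d + d^(3/2))/(43 + d) (R(d) = ((d + d^(3/2))/(43 + d))*d² = d²*(d + d^(3/2))/(43 + d))
x(-4)*R(-121) = -4*((-121)³ + (-121)^(7/2))/(43 - 121) = -4*(-1771561 - 19487171*I)/(-78) = -(-2)*(-1771561 - 19487171*I)/39 = -4*(1771561/78 + 19487171*I/78) = -3543122/39 - 38974342*I/39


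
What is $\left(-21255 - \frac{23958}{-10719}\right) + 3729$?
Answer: $- \frac{20870804}{1191} \approx -17524.0$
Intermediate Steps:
$\left(-21255 - \frac{23958}{-10719}\right) + 3729 = \left(-21255 - - \frac{2662}{1191}\right) + 3729 = \left(-21255 + \frac{2662}{1191}\right) + 3729 = - \frac{25312043}{1191} + 3729 = - \frac{20870804}{1191}$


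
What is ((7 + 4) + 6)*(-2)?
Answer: -34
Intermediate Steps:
((7 + 4) + 6)*(-2) = (11 + 6)*(-2) = 17*(-2) = -34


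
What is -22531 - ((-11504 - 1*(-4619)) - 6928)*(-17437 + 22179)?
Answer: 65478715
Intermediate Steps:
-22531 - ((-11504 - 1*(-4619)) - 6928)*(-17437 + 22179) = -22531 - ((-11504 + 4619) - 6928)*4742 = -22531 - (-6885 - 6928)*4742 = -22531 - (-13813)*4742 = -22531 - 1*(-65501246) = -22531 + 65501246 = 65478715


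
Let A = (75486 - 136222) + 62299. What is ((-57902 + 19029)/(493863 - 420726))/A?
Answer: -38873/114313131 ≈ -0.00034006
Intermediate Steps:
A = 1563 (A = -60736 + 62299 = 1563)
((-57902 + 19029)/(493863 - 420726))/A = ((-57902 + 19029)/(493863 - 420726))/1563 = -38873/73137*(1/1563) = -38873*1/73137*(1/1563) = -38873/73137*1/1563 = -38873/114313131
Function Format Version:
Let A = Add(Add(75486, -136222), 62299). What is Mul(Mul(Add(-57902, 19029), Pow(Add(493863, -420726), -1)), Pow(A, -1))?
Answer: Rational(-38873, 114313131) ≈ -0.00034006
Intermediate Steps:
A = 1563 (A = Add(-60736, 62299) = 1563)
Mul(Mul(Add(-57902, 19029), Pow(Add(493863, -420726), -1)), Pow(A, -1)) = Mul(Mul(Add(-57902, 19029), Pow(Add(493863, -420726), -1)), Pow(1563, -1)) = Mul(Mul(-38873, Pow(73137, -1)), Rational(1, 1563)) = Mul(Mul(-38873, Rational(1, 73137)), Rational(1, 1563)) = Mul(Rational(-38873, 73137), Rational(1, 1563)) = Rational(-38873, 114313131)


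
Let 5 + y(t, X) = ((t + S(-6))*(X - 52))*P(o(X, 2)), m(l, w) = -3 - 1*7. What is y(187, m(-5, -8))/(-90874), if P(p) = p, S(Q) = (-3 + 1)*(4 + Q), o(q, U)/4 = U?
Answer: 94741/90874 ≈ 1.0426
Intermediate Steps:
o(q, U) = 4*U
S(Q) = -8 - 2*Q (S(Q) = -2*(4 + Q) = -8 - 2*Q)
m(l, w) = -10 (m(l, w) = -3 - 7 = -10)
y(t, X) = -5 + 8*(-52 + X)*(4 + t) (y(t, X) = -5 + ((t + (-8 - 2*(-6)))*(X - 52))*(4*2) = -5 + ((t + (-8 + 12))*(-52 + X))*8 = -5 + ((t + 4)*(-52 + X))*8 = -5 + ((4 + t)*(-52 + X))*8 = -5 + ((-52 + X)*(4 + t))*8 = -5 + 8*(-52 + X)*(4 + t))
y(187, m(-5, -8))/(-90874) = (-1669 - 416*187 + 32*(-10) + 8*(-10)*187)/(-90874) = (-1669 - 77792 - 320 - 14960)*(-1/90874) = -94741*(-1/90874) = 94741/90874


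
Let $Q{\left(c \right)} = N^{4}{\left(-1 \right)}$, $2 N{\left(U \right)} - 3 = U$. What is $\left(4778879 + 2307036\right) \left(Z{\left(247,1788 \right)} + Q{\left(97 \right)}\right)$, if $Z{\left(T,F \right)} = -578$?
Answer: $-4088572955$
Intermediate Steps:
$N{\left(U \right)} = \frac{3}{2} + \frac{U}{2}$
$Q{\left(c \right)} = 1$ ($Q{\left(c \right)} = \left(\frac{3}{2} + \frac{1}{2} \left(-1\right)\right)^{4} = \left(\frac{3}{2} - \frac{1}{2}\right)^{4} = 1^{4} = 1$)
$\left(4778879 + 2307036\right) \left(Z{\left(247,1788 \right)} + Q{\left(97 \right)}\right) = \left(4778879 + 2307036\right) \left(-578 + 1\right) = 7085915 \left(-577\right) = -4088572955$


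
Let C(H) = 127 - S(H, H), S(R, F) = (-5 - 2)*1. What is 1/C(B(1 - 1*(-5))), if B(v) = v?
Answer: 1/134 ≈ 0.0074627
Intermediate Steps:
S(R, F) = -7 (S(R, F) = -7*1 = -7)
C(H) = 134 (C(H) = 127 - 1*(-7) = 127 + 7 = 134)
1/C(B(1 - 1*(-5))) = 1/134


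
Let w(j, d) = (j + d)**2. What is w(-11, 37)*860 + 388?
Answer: 581748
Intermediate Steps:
w(j, d) = (d + j)**2
w(-11, 37)*860 + 388 = (37 - 11)**2*860 + 388 = 26**2*860 + 388 = 676*860 + 388 = 581360 + 388 = 581748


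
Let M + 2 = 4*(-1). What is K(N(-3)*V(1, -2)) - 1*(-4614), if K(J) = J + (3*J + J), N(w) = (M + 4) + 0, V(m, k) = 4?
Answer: 4574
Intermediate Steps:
M = -6 (M = -2 + 4*(-1) = -2 - 4 = -6)
N(w) = -2 (N(w) = (-6 + 4) + 0 = -2 + 0 = -2)
K(J) = 5*J (K(J) = J + 4*J = 5*J)
K(N(-3)*V(1, -2)) - 1*(-4614) = 5*(-2*4) - 1*(-4614) = 5*(-8) + 4614 = -40 + 4614 = 4574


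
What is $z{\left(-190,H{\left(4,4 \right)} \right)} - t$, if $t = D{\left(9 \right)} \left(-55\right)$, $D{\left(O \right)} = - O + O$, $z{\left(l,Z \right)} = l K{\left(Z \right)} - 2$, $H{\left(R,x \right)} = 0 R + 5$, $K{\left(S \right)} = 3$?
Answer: $-572$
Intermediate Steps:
$H{\left(R,x \right)} = 5$ ($H{\left(R,x \right)} = 0 + 5 = 5$)
$z{\left(l,Z \right)} = -2 + 3 l$ ($z{\left(l,Z \right)} = l 3 - 2 = 3 l - 2 = -2 + 3 l$)
$D{\left(O \right)} = 0$
$t = 0$ ($t = 0 \left(-55\right) = 0$)
$z{\left(-190,H{\left(4,4 \right)} \right)} - t = \left(-2 + 3 \left(-190\right)\right) - 0 = \left(-2 - 570\right) + 0 = -572 + 0 = -572$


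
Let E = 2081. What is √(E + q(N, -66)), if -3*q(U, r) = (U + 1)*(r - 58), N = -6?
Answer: √16869/3 ≈ 43.294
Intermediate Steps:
q(U, r) = -(1 + U)*(-58 + r)/3 (q(U, r) = -(U + 1)*(r - 58)/3 = -(1 + U)*(-58 + r)/3)
√(E + q(N, -66)) = √(2081 + (58/3 - ⅓*(-66) + (58/3)*(-6) - ⅓*(-6)*(-66))) = √(2081 + (58/3 + 22 - 116 - 132)) = √(2081 - 620/3) = √(5623/3) = √16869/3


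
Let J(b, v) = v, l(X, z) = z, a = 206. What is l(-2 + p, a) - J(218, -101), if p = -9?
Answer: 307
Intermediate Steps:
l(-2 + p, a) - J(218, -101) = 206 - 1*(-101) = 206 + 101 = 307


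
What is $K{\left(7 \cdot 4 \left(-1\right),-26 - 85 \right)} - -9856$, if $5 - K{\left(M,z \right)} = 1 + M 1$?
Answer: $9888$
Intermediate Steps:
$K{\left(M,z \right)} = 4 - M$ ($K{\left(M,z \right)} = 5 - \left(1 + M 1\right) = 5 - \left(1 + M\right) = 4 - M$)
$K{\left(7 \cdot 4 \left(-1\right),-26 - 85 \right)} - -9856 = \left(4 - 7 \cdot 4 \left(-1\right)\right) - -9856 = \left(4 - 28 \left(-1\right)\right) + 9856 = \left(4 - -28\right) + 9856 = \left(4 + 28\right) + 9856 = 32 + 9856 = 9888$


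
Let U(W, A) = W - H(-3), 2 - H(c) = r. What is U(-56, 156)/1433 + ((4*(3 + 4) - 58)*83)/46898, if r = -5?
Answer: -3261372/33602417 ≈ -0.097058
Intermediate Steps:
H(c) = 7 (H(c) = 2 - 1*(-5) = 2 + 5 = 7)
U(W, A) = -7 + W (U(W, A) = W - 1*7 = W - 7 = -7 + W)
U(-56, 156)/1433 + ((4*(3 + 4) - 58)*83)/46898 = (-7 - 56)/1433 + ((4*(3 + 4) - 58)*83)/46898 = -63*1/1433 + ((4*7 - 58)*83)*(1/46898) = -63/1433 + ((28 - 58)*83)*(1/46898) = -63/1433 - 30*83*(1/46898) = -63/1433 - 2490*1/46898 = -63/1433 - 1245/23449 = -3261372/33602417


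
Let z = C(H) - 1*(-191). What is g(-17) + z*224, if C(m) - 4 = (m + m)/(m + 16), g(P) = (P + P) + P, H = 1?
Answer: 742141/17 ≈ 43655.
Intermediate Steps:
g(P) = 3*P (g(P) = 2*P + P = 3*P)
C(m) = 4 + 2*m/(16 + m) (C(m) = 4 + (m + m)/(m + 16) = 4 + (2*m)/(16 + m) = 4 + 2*m/(16 + m))
z = 3317/17 (z = 2*(32 + 3*1)/(16 + 1) - 1*(-191) = 2*(32 + 3)/17 + 191 = 2*(1/17)*35 + 191 = 70/17 + 191 = 3317/17 ≈ 195.12)
g(-17) + z*224 = 3*(-17) + (3317/17)*224 = -51 + 743008/17 = 742141/17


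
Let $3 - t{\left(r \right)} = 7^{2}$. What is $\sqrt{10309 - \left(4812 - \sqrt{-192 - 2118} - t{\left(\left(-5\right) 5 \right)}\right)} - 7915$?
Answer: $-7915 + \sqrt{5451 + i \sqrt{2310}} \approx -7841.2 + 0.32549 i$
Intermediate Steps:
$t{\left(r \right)} = -46$ ($t{\left(r \right)} = 3 - 7^{2} = 3 - 49 = -46$)
$\sqrt{10309 - \left(4812 - \sqrt{-192 - 2118} - t{\left(\left(-5\right) 5 \right)}\right)} - 7915 = \sqrt{10309 - \left(4858 - \sqrt{-192 - 2118}\right)} - 7915 = \sqrt{10309 - \left(4858 - i \sqrt{2310}\right)} - 7915 = \sqrt{5451 + i \sqrt{2310}} - 7915 = -7915 + \sqrt{5451 + i \sqrt{2310}}$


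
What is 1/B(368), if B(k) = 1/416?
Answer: 416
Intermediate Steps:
B(k) = 1/416
1/B(368) = 1/(1/416) = 416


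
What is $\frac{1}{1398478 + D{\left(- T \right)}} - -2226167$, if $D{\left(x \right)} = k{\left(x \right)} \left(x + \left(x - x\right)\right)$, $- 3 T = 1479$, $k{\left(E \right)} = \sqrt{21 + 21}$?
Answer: $\frac{2176891359376290810}{977865254213} - \frac{493 \sqrt{42}}{1955730508426} \approx 2.2262 \cdot 10^{6}$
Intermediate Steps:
$k{\left(E \right)} = \sqrt{42}$
$T = -493$ ($T = \left(- \frac{1}{3}\right) 1479 = -493$)
$D{\left(x \right)} = x \sqrt{42}$ ($D{\left(x \right)} = \sqrt{42} \left(x + \left(x - x\right)\right) = \sqrt{42} \left(x + 0\right) = \sqrt{42} x = x \sqrt{42}$)
$\frac{1}{1398478 + D{\left(- T \right)}} - -2226167 = \frac{1}{1398478 + \left(-1\right) \left(-493\right) \sqrt{42}} - -2226167 = \frac{1}{1398478 + 493 \sqrt{42}} + 2226167 = 2226167 + \frac{1}{1398478 + 493 \sqrt{42}}$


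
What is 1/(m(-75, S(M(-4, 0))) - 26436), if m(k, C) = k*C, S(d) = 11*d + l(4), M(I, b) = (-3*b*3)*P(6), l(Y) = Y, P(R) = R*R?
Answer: -1/26736 ≈ -3.7403e-5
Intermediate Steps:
P(R) = R²
M(I, b) = -324*b (M(I, b) = -3*b*3*6² = -9*b*36 = -324*b)
S(d) = 4 + 11*d (S(d) = 11*d + 4 = 4 + 11*d)
m(k, C) = C*k
1/(m(-75, S(M(-4, 0))) - 26436) = 1/((4 + 11*(-324*0))*(-75) - 26436) = 1/((4 + 11*0)*(-75) - 26436) = 1/((4 + 0)*(-75) - 26436) = 1/(4*(-75) - 26436) = 1/(-300 - 26436) = 1/(-26736) = -1/26736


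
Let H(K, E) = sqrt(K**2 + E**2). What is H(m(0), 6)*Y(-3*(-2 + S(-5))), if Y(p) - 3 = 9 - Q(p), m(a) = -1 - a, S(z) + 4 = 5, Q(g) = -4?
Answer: 16*sqrt(37) ≈ 97.324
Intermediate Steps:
S(z) = 1 (S(z) = -4 + 5 = 1)
H(K, E) = sqrt(E**2 + K**2)
Y(p) = 16 (Y(p) = 3 + (9 - 1*(-4)) = 3 + (9 + 4) = 3 + 13 = 16)
H(m(0), 6)*Y(-3*(-2 + S(-5))) = sqrt(6**2 + (-1 - 1*0)**2)*16 = sqrt(36 + (-1 + 0)**2)*16 = sqrt(36 + (-1)**2)*16 = sqrt(36 + 1)*16 = sqrt(37)*16 = 16*sqrt(37)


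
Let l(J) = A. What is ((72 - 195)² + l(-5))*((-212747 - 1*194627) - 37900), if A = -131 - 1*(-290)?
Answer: -6807348912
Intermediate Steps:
A = 159 (A = -131 + 290 = 159)
l(J) = 159
((72 - 195)² + l(-5))*((-212747 - 1*194627) - 37900) = ((72 - 195)² + 159)*((-212747 - 1*194627) - 37900) = ((-123)² + 159)*((-212747 - 194627) - 37900) = (15129 + 159)*(-407374 - 37900) = 15288*(-445274) = -6807348912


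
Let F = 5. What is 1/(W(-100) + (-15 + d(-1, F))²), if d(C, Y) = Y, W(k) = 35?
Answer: 1/135 ≈ 0.0074074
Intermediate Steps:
1/(W(-100) + (-15 + d(-1, F))²) = 1/(35 + (-15 + 5)²) = 1/(35 + (-10)²) = 1/(35 + 100) = 1/135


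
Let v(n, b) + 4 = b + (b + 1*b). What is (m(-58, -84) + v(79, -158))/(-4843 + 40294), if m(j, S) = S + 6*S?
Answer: -82/2727 ≈ -0.030070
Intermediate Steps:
m(j, S) = 7*S
v(n, b) = -4 + 3*b (v(n, b) = -4 + (b + (b + 1*b)) = -4 + (b + (b + b)) = -4 + (b + 2*b) = -4 + 3*b)
(m(-58, -84) + v(79, -158))/(-4843 + 40294) = (7*(-84) + (-4 + 3*(-158)))/(-4843 + 40294) = (-588 + (-4 - 474))/35451 = (-588 - 478)*(1/35451) = -1066*1/35451 = -82/2727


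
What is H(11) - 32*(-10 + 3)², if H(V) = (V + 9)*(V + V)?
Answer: -1128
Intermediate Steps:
H(V) = 2*V*(9 + V) (H(V) = (9 + V)*(2*V) = 2*V*(9 + V))
H(11) - 32*(-10 + 3)² = 2*11*(9 + 11) - 32*(-10 + 3)² = 2*11*20 - 32*(-7)² = 440 - 32*49 = 440 - 1568 = -1128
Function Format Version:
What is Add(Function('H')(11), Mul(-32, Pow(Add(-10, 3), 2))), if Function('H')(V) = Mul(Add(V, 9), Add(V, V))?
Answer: -1128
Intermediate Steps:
Function('H')(V) = Mul(2, V, Add(9, V)) (Function('H')(V) = Mul(Add(9, V), Mul(2, V)) = Mul(2, V, Add(9, V)))
Add(Function('H')(11), Mul(-32, Pow(Add(-10, 3), 2))) = Add(Mul(2, 11, Add(9, 11)), Mul(-32, Pow(Add(-10, 3), 2))) = Add(Mul(2, 11, 20), Mul(-32, Pow(-7, 2))) = Add(440, Mul(-32, 49)) = Add(440, -1568) = -1128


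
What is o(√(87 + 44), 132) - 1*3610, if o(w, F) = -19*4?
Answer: -3686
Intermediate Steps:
o(w, F) = -76
o(√(87 + 44), 132) - 1*3610 = -76 - 1*3610 = -76 - 3610 = -3686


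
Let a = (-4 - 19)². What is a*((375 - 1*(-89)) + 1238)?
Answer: 900358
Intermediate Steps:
a = 529 (a = (-23)² = 529)
a*((375 - 1*(-89)) + 1238) = 529*((375 - 1*(-89)) + 1238) = 529*((375 + 89) + 1238) = 529*(464 + 1238) = 529*1702 = 900358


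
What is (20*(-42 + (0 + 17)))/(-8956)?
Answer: 125/2239 ≈ 0.055829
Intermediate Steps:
(20*(-42 + (0 + 17)))/(-8956) = (20*(-42 + 17))*(-1/8956) = (20*(-25))*(-1/8956) = -500*(-1/8956) = 125/2239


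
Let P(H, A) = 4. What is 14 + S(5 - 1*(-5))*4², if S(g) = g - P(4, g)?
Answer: 110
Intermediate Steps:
S(g) = -4 + g (S(g) = g - 1*4 = g - 4 = -4 + g)
14 + S(5 - 1*(-5))*4² = 14 + (-4 + (5 - 1*(-5)))*4² = 14 + (-4 + (5 + 5))*16 = 14 + (-4 + 10)*16 = 14 + 6*16 = 14 + 96 = 110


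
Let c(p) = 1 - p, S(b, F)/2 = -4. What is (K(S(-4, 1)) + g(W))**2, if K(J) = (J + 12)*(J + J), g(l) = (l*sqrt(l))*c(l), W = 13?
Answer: 320464 + 19968*sqrt(13) ≈ 3.9246e+5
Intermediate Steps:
S(b, F) = -8 (S(b, F) = 2*(-4) = -8)
g(l) = l**(3/2)*(1 - l) (g(l) = (l*sqrt(l))*(1 - l) = l**(3/2)*(1 - l))
K(J) = 2*J*(12 + J) (K(J) = (12 + J)*(2*J) = 2*J*(12 + J))
(K(S(-4, 1)) + g(W))**2 = (2*(-8)*(12 - 8) + 13**(3/2)*(1 - 1*13))**2 = (2*(-8)*4 + (13*sqrt(13))*(1 - 13))**2 = (-64 + (13*sqrt(13))*(-12))**2 = (-64 - 156*sqrt(13))**2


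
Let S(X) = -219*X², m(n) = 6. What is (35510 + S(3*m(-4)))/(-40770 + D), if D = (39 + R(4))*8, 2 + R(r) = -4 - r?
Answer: 17723/20269 ≈ 0.87439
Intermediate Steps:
R(r) = -6 - r (R(r) = -2 + (-4 - r) = -6 - r)
D = 232 (D = (39 + (-6 - 1*4))*8 = (39 + (-6 - 4))*8 = (39 - 10)*8 = 29*8 = 232)
(35510 + S(3*m(-4)))/(-40770 + D) = (35510 - 219*(3*6)²)/(-40770 + 232) = (35510 - 219*18²)/(-40538) = (35510 - 219*324)*(-1/40538) = (35510 - 70956)*(-1/40538) = -35446*(-1/40538) = 17723/20269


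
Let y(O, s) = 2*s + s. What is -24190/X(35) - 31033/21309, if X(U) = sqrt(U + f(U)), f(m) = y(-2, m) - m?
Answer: -31033/21309 - 4838*sqrt(105)/21 ≈ -2362.2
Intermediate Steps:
y(O, s) = 3*s
f(m) = 2*m (f(m) = 3*m - m = 2*m)
X(U) = sqrt(3)*sqrt(U) (X(U) = sqrt(U + 2*U) = sqrt(3*U) = sqrt(3)*sqrt(U))
-24190/X(35) - 31033/21309 = -24190*sqrt(105)/105 - 31033/21309 = -24190*sqrt(105)/105 - 31033*1/21309 = -4838*sqrt(105)/21 - 31033/21309 = -31033/21309 - 4838*sqrt(105)/21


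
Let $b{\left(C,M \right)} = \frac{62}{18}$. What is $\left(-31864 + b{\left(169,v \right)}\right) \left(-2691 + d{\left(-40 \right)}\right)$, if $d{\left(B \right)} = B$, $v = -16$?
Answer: $\frac{783100595}{9} \approx 8.7011 \cdot 10^{7}$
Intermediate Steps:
$b{\left(C,M \right)} = \frac{31}{9}$ ($b{\left(C,M \right)} = 62 \cdot \frac{1}{18} = \frac{31}{9}$)
$\left(-31864 + b{\left(169,v \right)}\right) \left(-2691 + d{\left(-40 \right)}\right) = \left(-31864 + \frac{31}{9}\right) \left(-2691 - 40\right) = \left(- \frac{286745}{9}\right) \left(-2731\right) = \frac{783100595}{9}$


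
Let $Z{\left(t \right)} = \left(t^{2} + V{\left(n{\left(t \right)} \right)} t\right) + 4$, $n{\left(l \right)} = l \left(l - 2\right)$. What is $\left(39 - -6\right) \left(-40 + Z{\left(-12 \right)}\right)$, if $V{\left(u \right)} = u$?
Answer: $-85860$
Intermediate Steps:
$n{\left(l \right)} = l \left(-2 + l\right)$
$Z{\left(t \right)} = 4 + t^{2} + t^{2} \left(-2 + t\right)$ ($Z{\left(t \right)} = \left(t^{2} + t \left(-2 + t\right) t\right) + 4 = \left(t^{2} + t^{2} \left(-2 + t\right)\right) + 4 = 4 + t^{2} + t^{2} \left(-2 + t\right)$)
$\left(39 - -6\right) \left(-40 + Z{\left(-12 \right)}\right) = \left(39 - -6\right) \left(-40 + \left(4 + \left(-12\right)^{3} - \left(-12\right)^{2}\right)\right) = \left(39 + 6\right) \left(-40 - 1868\right) = 45 \left(-40 - 1868\right) = 45 \left(-1908\right) = -85860$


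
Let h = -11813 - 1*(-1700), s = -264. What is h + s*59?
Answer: -25689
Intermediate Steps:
h = -10113 (h = -11813 + 1700 = -10113)
h + s*59 = -10113 - 264*59 = -10113 - 15576 = -25689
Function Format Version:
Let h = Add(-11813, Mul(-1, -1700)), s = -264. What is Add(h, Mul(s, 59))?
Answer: -25689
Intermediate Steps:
h = -10113 (h = Add(-11813, 1700) = -10113)
Add(h, Mul(s, 59)) = Add(-10113, Mul(-264, 59)) = Add(-10113, -15576) = -25689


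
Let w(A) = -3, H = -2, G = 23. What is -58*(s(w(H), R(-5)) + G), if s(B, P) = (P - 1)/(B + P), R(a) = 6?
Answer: -4292/3 ≈ -1430.7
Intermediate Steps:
s(B, P) = (-1 + P)/(B + P)
-58*(s(w(H), R(-5)) + G) = -58*((-1 + 6)/(-3 + 6) + 23) = -58*(5/3 + 23) = -58*74/3 = -4292/3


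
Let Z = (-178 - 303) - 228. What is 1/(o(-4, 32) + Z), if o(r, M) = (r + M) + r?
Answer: -1/685 ≈ -0.0014599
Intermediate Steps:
o(r, M) = M + 2*r (o(r, M) = (M + r) + r = M + 2*r)
Z = -709 (Z = -481 - 228 = -709)
1/(o(-4, 32) + Z) = 1/((32 + 2*(-4)) - 709) = 1/((32 - 8) - 709) = 1/(24 - 709) = 1/(-685) = -1/685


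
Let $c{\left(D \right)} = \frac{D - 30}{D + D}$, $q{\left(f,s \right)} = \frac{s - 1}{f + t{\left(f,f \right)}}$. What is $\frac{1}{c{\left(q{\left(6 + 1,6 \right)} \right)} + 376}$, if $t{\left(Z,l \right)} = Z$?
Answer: $\frac{2}{669} \approx 0.0029895$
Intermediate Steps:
$q{\left(f,s \right)} = \frac{-1 + s}{2 f}$ ($q{\left(f,s \right)} = \frac{s - 1}{f + f} = \frac{-1 + s}{2 f}$)
$c{\left(D \right)} = \frac{-30 + D}{2 D}$
$\frac{1}{c{\left(q{\left(6 + 1,6 \right)} \right)} + 376} = \frac{1}{\frac{-30 + \frac{-1 + 6}{2 \left(6 + 1\right)}}{2 \frac{-1 + 6}{2 \left(6 + 1\right)}} + 376} = \frac{1}{\frac{-30 + \frac{1}{2} \cdot \frac{1}{7} \cdot 5}{2 \cdot \frac{1}{2} \cdot \frac{1}{7} \cdot 5} + 376} = \frac{1}{\frac{-30 + \frac{5}{14}}{2 \cdot \frac{5}{14}} + 376} = \frac{1}{\frac{1}{2} \cdot \frac{14}{5} \left(- \frac{415}{14}\right) + 376} = \frac{1}{- \frac{83}{2} + 376} = \frac{1}{\frac{669}{2}} = \frac{2}{669}$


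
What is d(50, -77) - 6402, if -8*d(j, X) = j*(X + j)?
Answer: -24933/4 ≈ -6233.3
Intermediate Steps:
d(j, X) = -j*(X + j)/8
d(50, -77) - 6402 = -⅛*50*(-77 + 50) - 6402 = -⅛*50*(-27) - 6402 = 675/4 - 6402 = -24933/4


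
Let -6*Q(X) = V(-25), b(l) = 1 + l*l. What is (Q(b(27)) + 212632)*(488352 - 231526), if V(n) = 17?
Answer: 163826095075/3 ≈ 5.4609e+10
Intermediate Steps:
b(l) = 1 + l²
Q(X) = -17/6 (Q(X) = -⅙*17 = -17/6)
(Q(b(27)) + 212632)*(488352 - 231526) = (-17/6 + 212632)*(488352 - 231526) = (1275775/6)*256826 = 163826095075/3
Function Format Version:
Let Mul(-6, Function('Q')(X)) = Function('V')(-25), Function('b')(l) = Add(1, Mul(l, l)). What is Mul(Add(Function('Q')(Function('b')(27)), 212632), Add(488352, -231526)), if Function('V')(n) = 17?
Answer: Rational(163826095075, 3) ≈ 5.4609e+10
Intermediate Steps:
Function('b')(l) = Add(1, Pow(l, 2))
Function('Q')(X) = Rational(-17, 6) (Function('Q')(X) = Mul(Rational(-1, 6), 17) = Rational(-17, 6))
Mul(Add(Function('Q')(Function('b')(27)), 212632), Add(488352, -231526)) = Mul(Add(Rational(-17, 6), 212632), Add(488352, -231526)) = Mul(Rational(1275775, 6), 256826) = Rational(163826095075, 3)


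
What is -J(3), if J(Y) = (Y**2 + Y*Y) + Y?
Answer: -21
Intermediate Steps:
J(Y) = Y + 2*Y**2 (J(Y) = (Y**2 + Y**2) + Y = 2*Y**2 + Y = Y + 2*Y**2)
-J(3) = -3*(1 + 2*3) = -3*(1 + 6) = -3*7 = -1*21 = -21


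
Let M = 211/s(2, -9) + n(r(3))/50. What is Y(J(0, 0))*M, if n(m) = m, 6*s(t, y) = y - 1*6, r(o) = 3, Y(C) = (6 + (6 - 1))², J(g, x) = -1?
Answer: -510257/50 ≈ -10205.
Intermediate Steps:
Y(C) = 121 (Y(C) = (6 + 5)² = 11² = 121)
s(t, y) = -1 + y/6 (s(t, y) = (y - 1*6)/6 = (y - 6)/6 = (-6 + y)/6 = -1 + y/6)
M = -4217/50 (M = 211/(-1 + (⅙)*(-9)) + 3/50 = 211/(-1 - 3/2) + 3*(1/50) = 211/(-5/2) + 3/50 = 211*(-⅖) + 3/50 = -422/5 + 3/50 = -4217/50 ≈ -84.340)
Y(J(0, 0))*M = 121*(-4217/50) = -510257/50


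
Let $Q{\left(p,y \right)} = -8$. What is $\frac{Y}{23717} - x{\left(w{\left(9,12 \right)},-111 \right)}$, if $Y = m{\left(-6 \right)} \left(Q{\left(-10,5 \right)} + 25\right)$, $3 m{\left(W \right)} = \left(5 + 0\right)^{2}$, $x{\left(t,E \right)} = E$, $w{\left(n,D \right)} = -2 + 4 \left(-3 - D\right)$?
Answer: $\frac{7898186}{71151} \approx 111.01$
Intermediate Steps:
$w{\left(n,D \right)} = -14 - 4 D$ ($w{\left(n,D \right)} = -2 - \left(12 + 4 D\right) = -14 - 4 D$)
$m{\left(W \right)} = \frac{25}{3}$ ($m{\left(W \right)} = \frac{\left(5 + 0\right)^{2}}{3} = \frac{5^{2}}{3} = \frac{1}{3} \cdot 25 = \frac{25}{3}$)
$Y = \frac{425}{3}$ ($Y = \frac{25 \left(-8 + 25\right)}{3} = \frac{25}{3} \cdot 17 = \frac{425}{3} \approx 141.67$)
$\frac{Y}{23717} - x{\left(w{\left(9,12 \right)},-111 \right)} = \frac{425}{3 \cdot 23717} - -111 = \frac{425}{3} \cdot \frac{1}{23717} + 111 = \frac{425}{71151} + 111 = \frac{7898186}{71151}$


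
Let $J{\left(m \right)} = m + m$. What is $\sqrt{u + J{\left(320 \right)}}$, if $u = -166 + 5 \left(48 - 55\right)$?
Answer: $\sqrt{439} \approx 20.952$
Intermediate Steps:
$J{\left(m \right)} = 2 m$
$u = -201$ ($u = -166 + 5 \left(-7\right) = -166 - 35 = -201$)
$\sqrt{u + J{\left(320 \right)}} = \sqrt{-201 + 2 \cdot 320} = \sqrt{-201 + 640} = \sqrt{439}$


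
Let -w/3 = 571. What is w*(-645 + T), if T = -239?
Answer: 1514292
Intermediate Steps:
w = -1713 (w = -3*571 = -1713)
w*(-645 + T) = -1713*(-645 - 239) = -1713*(-884) = 1514292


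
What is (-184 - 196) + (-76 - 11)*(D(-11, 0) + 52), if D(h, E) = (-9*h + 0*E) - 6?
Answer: -12995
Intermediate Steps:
D(h, E) = -6 - 9*h (D(h, E) = (-9*h + 0) - 6 = -9*h - 6 = -6 - 9*h)
(-184 - 196) + (-76 - 11)*(D(-11, 0) + 52) = (-184 - 196) + (-76 - 11)*((-6 - 9*(-11)) + 52) = -380 - 87*((-6 + 99) + 52) = -380 - 87*(93 + 52) = -380 - 87*145 = -380 - 12615 = -12995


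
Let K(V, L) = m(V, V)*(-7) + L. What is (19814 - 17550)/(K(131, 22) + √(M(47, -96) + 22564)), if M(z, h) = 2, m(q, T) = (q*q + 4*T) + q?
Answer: -141149080/7773786767 - 1132*√22566/7773786767 ≈ -0.018179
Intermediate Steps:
m(q, T) = q + q² + 4*T (m(q, T) = (q² + 4*T) + q = q + q² + 4*T)
K(V, L) = L - 35*V - 7*V² (K(V, L) = (V + V² + 4*V)*(-7) + L = (V² + 5*V)*(-7) + L = (-35*V - 7*V²) + L = L - 35*V - 7*V²)
(19814 - 17550)/(K(131, 22) + √(M(47, -96) + 22564)) = (19814 - 17550)/((22 - 35*131 - 7*131²) + √(2 + 22564)) = 2264/((22 - 4585 - 7*17161) + √22566) = 2264/((22 - 4585 - 120127) + √22566) = 2264/(-124690 + √22566)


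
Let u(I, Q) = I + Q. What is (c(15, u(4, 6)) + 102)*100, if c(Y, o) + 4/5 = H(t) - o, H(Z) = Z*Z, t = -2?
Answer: 9520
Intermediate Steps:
H(Z) = Z²
c(Y, o) = 16/5 - o (c(Y, o) = -⅘ + ((-2)² - o) = -⅘ + (4 - o) = 16/5 - o)
(c(15, u(4, 6)) + 102)*100 = ((16/5 - (4 + 6)) + 102)*100 = ((16/5 - 1*10) + 102)*100 = ((16/5 - 10) + 102)*100 = (-34/5 + 102)*100 = (476/5)*100 = 9520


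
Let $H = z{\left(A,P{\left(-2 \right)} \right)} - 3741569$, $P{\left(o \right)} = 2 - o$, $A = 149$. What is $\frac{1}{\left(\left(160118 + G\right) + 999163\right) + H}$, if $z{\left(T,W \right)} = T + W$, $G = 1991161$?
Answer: $- \frac{1}{590974} \approx -1.6921 \cdot 10^{-6}$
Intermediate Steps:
$H = -3741416$ ($H = \left(149 + \left(2 - -2\right)\right) - 3741569 = \left(149 + \left(2 + 2\right)\right) - 3741569 = \left(149 + 4\right) - 3741569 = 153 - 3741569 = -3741416$)
$\frac{1}{\left(\left(160118 + G\right) + 999163\right) + H} = \frac{1}{\left(\left(160118 + 1991161\right) + 999163\right) - 3741416} = \frac{1}{\left(2151279 + 999163\right) - 3741416} = \frac{1}{3150442 - 3741416} = \frac{1}{-590974} = - \frac{1}{590974}$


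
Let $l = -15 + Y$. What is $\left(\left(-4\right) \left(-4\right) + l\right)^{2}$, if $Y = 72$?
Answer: $5329$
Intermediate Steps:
$l = 57$ ($l = -15 + 72 = 57$)
$\left(\left(-4\right) \left(-4\right) + l\right)^{2} = \left(\left(-4\right) \left(-4\right) + 57\right)^{2} = \left(16 + 57\right)^{2} = 73^{2} = 5329$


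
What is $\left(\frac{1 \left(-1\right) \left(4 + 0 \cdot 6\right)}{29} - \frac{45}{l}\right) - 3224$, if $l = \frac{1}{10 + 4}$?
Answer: $- \frac{111770}{29} \approx -3854.1$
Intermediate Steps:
$l = \frac{1}{14} \approx 0.071429$
$\left(\frac{1 \left(-1\right) \left(4 + 0 \cdot 6\right)}{29} - \frac{45}{l}\right) - 3224 = \left(\frac{1 \left(-1\right) \left(4 + 0 \cdot 6\right)}{29} - 45 \frac{1}{\frac{1}{14}}\right) - 3224 = \left(- (4 + 0) \frac{1}{29} - 630\right) - 3224 = \left(\left(-1\right) 4 \cdot \frac{1}{29} - 630\right) - 3224 = \left(\left(-4\right) \frac{1}{29} - 630\right) - 3224 = \left(- \frac{4}{29} - 630\right) - 3224 = - \frac{18274}{29} - 3224 = - \frac{111770}{29}$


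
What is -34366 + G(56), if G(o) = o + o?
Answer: -34254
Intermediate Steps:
G(o) = 2*o
-34366 + G(56) = -34366 + 2*56 = -34366 + 112 = -34254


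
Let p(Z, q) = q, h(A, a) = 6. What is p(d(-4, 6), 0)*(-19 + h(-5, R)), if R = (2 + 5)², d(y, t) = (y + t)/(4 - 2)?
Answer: 0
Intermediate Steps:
d(y, t) = t/2 + y/2 (d(y, t) = (t + y)/2 = (t + y)*(½) = t/2 + y/2)
R = 49 (R = 7² = 49)
p(d(-4, 6), 0)*(-19 + h(-5, R)) = 0*(-19 + 6) = 0*(-13) = 0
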